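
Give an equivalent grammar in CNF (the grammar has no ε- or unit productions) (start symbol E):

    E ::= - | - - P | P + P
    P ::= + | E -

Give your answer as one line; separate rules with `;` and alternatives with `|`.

E ::= - | X1 Y1 | P Y2; P ::= + | E X1; X1 ::= -; X2 ::= +; Y1 ::= X1 P; Y2 ::= X2 P

Introduce a nonterminal for each terminal appearing in a rule of length ≥ 2: X1 → -, X2 → +.
Binarize each right-hand side of length ≥ 3 by chaining fresh nonterminals (Y1, Y2, …): affected rules were E → X1 X1 P; E → P X2 P.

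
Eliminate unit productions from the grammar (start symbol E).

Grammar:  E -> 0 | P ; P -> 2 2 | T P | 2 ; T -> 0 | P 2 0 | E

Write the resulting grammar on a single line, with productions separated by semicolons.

Unit pairs: E ⇒* {P}; T ⇒* {E, P}.
Replace each nonterminal's rules with the union of the non-unit rules of every nonterminal it unit-derives.

E -> 0 | 2 2 | T P | 2; P -> 2 2 | T P | 2; T -> 0 | 2 2 | T P | 2 | P 2 0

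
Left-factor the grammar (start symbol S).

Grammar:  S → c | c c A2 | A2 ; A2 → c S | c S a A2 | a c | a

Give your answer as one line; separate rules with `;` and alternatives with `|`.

S has alternatives sharing prefix 'c': factor to S → c S' with S' → ε | c A2.
A2 has alternatives sharing prefix 'c S': factor to A2 → c S A2' with A2' → ε | a A2.
A2 has alternatives sharing prefix 'a': factor to A2 → a A2'' with A2'' → c | ε.

S → A2 | c S'; A2 → c S A2' | a A2''; S' → ε | c A2; A2' → ε | a A2; A2'' → c | ε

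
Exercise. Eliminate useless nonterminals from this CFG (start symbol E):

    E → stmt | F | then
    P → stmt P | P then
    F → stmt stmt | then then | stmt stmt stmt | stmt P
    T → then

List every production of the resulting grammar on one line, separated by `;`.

E → stmt | F | then; F → stmt stmt | then then | stmt stmt stmt

Generating nonterminals: {E, F, T}.
Reachable from E after that: {E, F}.
Removed useless symbols: {P, T} and every production mentioning them.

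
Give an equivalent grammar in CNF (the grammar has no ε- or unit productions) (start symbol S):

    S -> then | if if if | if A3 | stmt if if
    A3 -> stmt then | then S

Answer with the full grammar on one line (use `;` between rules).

Introduce a nonterminal for each terminal appearing in a rule of length ≥ 2: X1 → if, X2 → stmt, X3 → then.
Binarize each right-hand side of length ≥ 3 by chaining fresh nonterminals (Y1, Y2, …): affected rules were S → X1 X1 X1; S → X2 X1 X1.

S -> then | X1 Y1 | X1 A3 | X2 Y2; A3 -> X2 X3 | X3 S; X1 -> if; X2 -> stmt; X3 -> then; Y1 -> X1 X1; Y2 -> X1 X1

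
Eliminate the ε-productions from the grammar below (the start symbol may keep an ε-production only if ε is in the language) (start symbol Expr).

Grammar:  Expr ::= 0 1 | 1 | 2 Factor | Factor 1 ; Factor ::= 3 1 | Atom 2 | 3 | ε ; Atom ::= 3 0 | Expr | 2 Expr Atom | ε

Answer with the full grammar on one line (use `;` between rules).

Expr ::= 0 1 | 1 | 2 Factor | 2 | Factor 1; Factor ::= 3 1 | Atom 2 | 2 | 3; Atom ::= 3 0 | Expr | 2 Expr Atom | 2 Expr

Nullable set = {Atom, Factor}.
ε ∉ L(G), so no ε-production is kept.
Expand every rule over subsets of its nullable positions: Expr → 2 Factor gives 2 Factor | 2. Factor → Atom 2 gives Atom 2 | 2. Atom → 2 Expr Atom gives 2 Expr Atom | 2 Expr.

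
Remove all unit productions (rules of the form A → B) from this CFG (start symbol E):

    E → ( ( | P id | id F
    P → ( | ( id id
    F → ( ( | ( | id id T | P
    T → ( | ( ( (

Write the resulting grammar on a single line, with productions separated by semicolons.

E → ( ( | P id | id F; P → ( | ( id id; F → ( ( | ( | id id T | ( id id; T → ( | ( ( (

Unit pairs: F ⇒* {P}.
Replace each nonterminal's rules with the union of the non-unit rules of every nonterminal it unit-derives.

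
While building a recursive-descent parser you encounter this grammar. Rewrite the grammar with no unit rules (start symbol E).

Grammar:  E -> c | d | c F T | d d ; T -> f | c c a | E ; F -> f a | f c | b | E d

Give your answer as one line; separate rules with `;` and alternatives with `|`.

E -> c | d | c F T | d d; T -> c | d | c F T | d d | f | c c a; F -> f a | f c | b | E d

Unit pairs: T ⇒* {E}.
For each unit pair (A, B), copy every non-unit production of B to A, then drop all unit productions.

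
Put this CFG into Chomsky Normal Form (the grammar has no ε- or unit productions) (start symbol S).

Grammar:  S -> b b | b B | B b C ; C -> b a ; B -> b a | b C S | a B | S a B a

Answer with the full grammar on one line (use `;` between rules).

Introduce a nonterminal for each terminal appearing in a rule of length ≥ 2: X1 → b, X2 → a.
Binarize each right-hand side of length ≥ 3 by chaining fresh nonterminals (Y1, Y2, …): affected rules were S → B X1 C; B → X1 C S; B → S X2 B X2.

S -> X1 X1 | X1 B | B Y1; C -> X1 X2; B -> X1 X2 | X1 Y2 | X2 B | S Y3; X1 -> b; X2 -> a; Y1 -> X1 C; Y2 -> C S; Y3 -> X2 Y4; Y4 -> B X2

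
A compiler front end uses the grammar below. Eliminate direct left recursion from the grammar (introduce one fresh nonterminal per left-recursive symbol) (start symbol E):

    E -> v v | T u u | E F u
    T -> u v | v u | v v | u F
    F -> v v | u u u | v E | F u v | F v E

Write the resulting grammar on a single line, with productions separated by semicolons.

E, F are directly left-recursive.
For E: α = {F u}, β = {v v, T u u}. Rewrite as E → β E' and E' → α E' | ε.
For F: α = {u v, v E}, β = {v v, u u u, v E}. Rewrite as F → β F' and F' → α F' | ε.

E -> v v E' | T u u E'; T -> u v | v u | v v | u F; F -> v v F' | u u u F' | v E F'; E' -> F u E' | ε; F' -> u v F' | v E F' | ε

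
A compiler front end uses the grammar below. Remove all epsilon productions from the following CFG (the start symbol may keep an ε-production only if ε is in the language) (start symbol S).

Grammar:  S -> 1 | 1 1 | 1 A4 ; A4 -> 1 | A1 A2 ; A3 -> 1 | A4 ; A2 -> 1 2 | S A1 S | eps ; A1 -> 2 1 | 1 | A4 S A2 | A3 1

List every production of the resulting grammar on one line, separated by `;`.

Nullable nonterminals: {A2}.
ε ∉ L(G), so no ε-production is kept.
For each production, add variants omitting each subset of nullable occurrences: A4 → A1 A2 gives A1 A2 | A1. A1 → A4 S A2 gives A4 S A2 | A4 S.

S -> 1 | 1 1 | 1 A4; A4 -> 1 | A1 A2 | A1; A3 -> 1 | A4; A2 -> 1 2 | S A1 S; A1 -> 2 1 | 1 | A4 S A2 | A4 S | A3 1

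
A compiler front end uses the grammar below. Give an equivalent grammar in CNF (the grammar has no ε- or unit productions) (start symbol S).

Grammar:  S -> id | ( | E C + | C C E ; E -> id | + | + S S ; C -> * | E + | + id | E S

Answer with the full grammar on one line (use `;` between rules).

Introduce a nonterminal for each terminal appearing in a rule of length ≥ 2: X1 → +, X2 → id.
Binarize each right-hand side of length ≥ 3 by chaining fresh nonterminals (Y1, Y2, …): affected rules were S → E C X1; S → C C E; E → X1 S S.

S -> id | ( | E Y1 | C Y2; E -> id | + | X1 Y3; C -> * | E X1 | X1 X2 | E S; X1 -> +; X2 -> id; Y1 -> C X1; Y2 -> C E; Y3 -> S S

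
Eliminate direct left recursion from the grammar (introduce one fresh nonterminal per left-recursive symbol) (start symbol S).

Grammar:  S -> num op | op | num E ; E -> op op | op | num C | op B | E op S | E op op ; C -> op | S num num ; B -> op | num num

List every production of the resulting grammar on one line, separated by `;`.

Left recursion appears on E.
For E: α = {op S, op op}, β = {op op, op, num C, op B}. Rewrite as E → β E' and E' → α E' | ε.

S -> num op | op | num E; E -> op op E' | op E' | num C E' | op B E'; C -> op | S num num; B -> op | num num; E' -> op S E' | op op E' | ε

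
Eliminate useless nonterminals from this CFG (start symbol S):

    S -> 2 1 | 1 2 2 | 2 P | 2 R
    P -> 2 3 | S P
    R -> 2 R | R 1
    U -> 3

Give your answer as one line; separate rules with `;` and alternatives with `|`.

Generating nonterminals: {P, S, U}.
Reachable from S after that: {P, S}.
Removed useless symbols: {R, U} and every production mentioning them.

S -> 2 1 | 1 2 2 | 2 P; P -> 2 3 | S P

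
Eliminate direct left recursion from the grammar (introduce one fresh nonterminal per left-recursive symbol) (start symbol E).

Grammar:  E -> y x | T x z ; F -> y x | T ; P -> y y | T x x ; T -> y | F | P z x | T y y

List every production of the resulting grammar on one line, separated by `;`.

T is directly left-recursive.
For T: α = {y y}, β = {y, F, P z x}. Rewrite as T → β T' and T' → α T' | ε.

E -> y x | T x z; F -> y x | T; P -> y y | T x x; T -> y T' | F T' | P z x T'; T' -> y y T' | ε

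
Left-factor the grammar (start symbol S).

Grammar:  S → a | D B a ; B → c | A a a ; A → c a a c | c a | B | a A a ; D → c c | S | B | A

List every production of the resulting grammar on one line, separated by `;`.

A has alternatives sharing prefix 'c a': factor to A → c a A' with A' → a c | ε.

S → a | D B a; B → c | A a a; A → B | a A a | c a A'; D → c c | S | B | A; A' → a c | ε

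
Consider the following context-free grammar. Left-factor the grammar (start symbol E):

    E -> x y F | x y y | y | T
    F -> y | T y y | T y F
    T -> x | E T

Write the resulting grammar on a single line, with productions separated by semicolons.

E has alternatives sharing prefix 'x y': factor to E → x y E' with E' → F | y.
F has alternatives sharing prefix 'T y': factor to F → T y F' with F' → y | F.

E -> y | T | x y E'; F -> y | T y F'; T -> x | E T; E' -> F | y; F' -> y | F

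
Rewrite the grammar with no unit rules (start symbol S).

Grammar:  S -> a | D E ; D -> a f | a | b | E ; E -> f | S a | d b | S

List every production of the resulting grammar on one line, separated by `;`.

S -> a | D E; D -> a | D E | f | S a | d b | a f | b; E -> f | S a | d b | a | D E

Unit pairs: D ⇒* {E, S}; E ⇒* {S}.
For every A with A ⇒* B via unit rules, add B's non-unit alternatives to A; then delete every rule of the form X → Y.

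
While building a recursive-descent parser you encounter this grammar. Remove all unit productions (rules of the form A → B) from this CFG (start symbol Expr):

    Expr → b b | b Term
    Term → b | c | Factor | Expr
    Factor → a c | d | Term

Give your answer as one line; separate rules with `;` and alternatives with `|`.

Expr → b b | b Term; Term → b | c | a c | d | b b | b Term; Factor → b | c | a c | d | b b | b Term

Unit pairs: Factor ⇒* {Expr, Term}; Term ⇒* {Expr, Factor}.
Replace each nonterminal's rules with the union of the non-unit rules of every nonterminal it unit-derives.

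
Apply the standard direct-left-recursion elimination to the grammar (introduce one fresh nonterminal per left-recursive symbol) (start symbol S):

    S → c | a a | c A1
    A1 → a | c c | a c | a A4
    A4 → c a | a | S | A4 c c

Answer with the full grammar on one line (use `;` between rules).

A4 is directly left-recursive.
For A4: α = {c c}, β = {c a, a, S}. Rewrite as A4 → β A4' and A4' → α A4' | ε.

S → c | a a | c A1; A1 → a | c c | a c | a A4; A4 → c a A4' | a A4' | S A4'; A4' → c c A4' | ε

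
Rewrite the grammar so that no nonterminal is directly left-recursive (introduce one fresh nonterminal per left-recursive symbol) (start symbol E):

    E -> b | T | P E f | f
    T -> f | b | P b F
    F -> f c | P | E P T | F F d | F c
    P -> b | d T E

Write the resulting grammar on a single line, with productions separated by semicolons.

E -> b | T | P E f | f; T -> f | b | P b F; F -> f c F' | P F' | E P T F'; P -> b | d T E; F' -> F d F' | c F' | epsilon

Left recursion appears on F.
For F: α = {F d, c}, β = {f c, P, E P T}. Rewrite as F → β F' and F' → α F' | ε.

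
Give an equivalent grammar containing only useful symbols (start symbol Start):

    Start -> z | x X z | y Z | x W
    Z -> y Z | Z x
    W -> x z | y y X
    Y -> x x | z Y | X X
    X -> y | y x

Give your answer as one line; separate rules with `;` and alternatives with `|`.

Generating nonterminals: {Start, W, X, Y}.
Reachable from Start after that: {Start, W, X}.
Removed useless symbols: {Y, Z} and every production mentioning them.

Start -> z | x X z | x W; W -> x z | y y X; X -> y | y x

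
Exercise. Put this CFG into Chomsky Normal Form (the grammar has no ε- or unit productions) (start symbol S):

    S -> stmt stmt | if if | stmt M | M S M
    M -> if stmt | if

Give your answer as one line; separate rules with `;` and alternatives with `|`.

S -> X1 X1 | X2 X2 | X1 M | M Y1; M -> X2 X1 | if; X1 -> stmt; X2 -> if; Y1 -> S M

Introduce a nonterminal for each terminal appearing in a rule of length ≥ 2: X1 → stmt, X2 → if.
Binarize each right-hand side of length ≥ 3 by chaining fresh nonterminals (Y1, Y2, …): affected rules were S → M S M.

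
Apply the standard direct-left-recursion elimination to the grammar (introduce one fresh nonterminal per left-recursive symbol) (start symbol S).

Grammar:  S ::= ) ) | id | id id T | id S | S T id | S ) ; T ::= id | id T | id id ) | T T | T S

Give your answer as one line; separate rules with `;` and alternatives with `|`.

Directly left-recursive nonterminals: S, T.
For S: α = {T id, )}, β = {) ), id, id id T, id S}. Rewrite as S → β S' and S' → α S' | ε.
For T: α = {T, S}, β = {id, id T, id id )}. Rewrite as T → β T' and T' → α T' | ε.

S ::= ) ) S' | id S' | id id T S' | id S S'; T ::= id T' | id T T' | id id ) T'; S' ::= T id S' | ) S' | ε; T' ::= T T' | S T' | ε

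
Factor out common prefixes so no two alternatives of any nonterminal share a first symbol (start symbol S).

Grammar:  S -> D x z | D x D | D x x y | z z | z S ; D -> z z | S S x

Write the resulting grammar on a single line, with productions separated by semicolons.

S -> D x S' | z S''; D -> z z | S S x; S' -> z | D | x y; S'' -> z | S

S has alternatives sharing prefix 'D x': factor to S → D x S' with S' → z | D | x y.
S has alternatives sharing prefix 'z': factor to S → z S'' with S'' → z | S.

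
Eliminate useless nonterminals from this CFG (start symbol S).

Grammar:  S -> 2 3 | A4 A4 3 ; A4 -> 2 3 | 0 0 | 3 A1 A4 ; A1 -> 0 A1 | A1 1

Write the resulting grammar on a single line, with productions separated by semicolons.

Generating nonterminals: {A4, S}.
Reachable from S after that: {A4, S}.
Removed useless symbols: {A1} and every production mentioning them.

S -> 2 3 | A4 A4 3; A4 -> 2 3 | 0 0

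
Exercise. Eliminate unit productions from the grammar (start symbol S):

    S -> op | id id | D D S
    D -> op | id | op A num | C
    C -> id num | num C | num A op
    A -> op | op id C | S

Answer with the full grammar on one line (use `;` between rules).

Unit pairs: A ⇒* {S}; D ⇒* {C}.
For every A with A ⇒* B via unit rules, add B's non-unit alternatives to A; then delete every rule of the form X → Y.

S -> op | id id | D D S; D -> id num | num C | num A op | op | id | op A num; C -> id num | num C | num A op; A -> op | id id | D D S | op id C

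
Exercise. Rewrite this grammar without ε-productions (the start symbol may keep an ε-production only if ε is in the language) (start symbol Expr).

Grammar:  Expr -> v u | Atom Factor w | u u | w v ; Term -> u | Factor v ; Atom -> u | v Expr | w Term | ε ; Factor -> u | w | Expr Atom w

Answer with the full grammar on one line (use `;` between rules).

The nullable symbols are {Atom}.
ε ∉ L(G), so no ε-production is kept.
For each production, add variants omitting each subset of nullable occurrences: Expr → Atom Factor w gives Atom Factor w | Factor w. Factor → Expr Atom w gives Expr Atom w | Expr w.

Expr -> v u | Atom Factor w | Factor w | u u | w v; Term -> u | Factor v; Atom -> u | v Expr | w Term; Factor -> u | w | Expr Atom w | Expr w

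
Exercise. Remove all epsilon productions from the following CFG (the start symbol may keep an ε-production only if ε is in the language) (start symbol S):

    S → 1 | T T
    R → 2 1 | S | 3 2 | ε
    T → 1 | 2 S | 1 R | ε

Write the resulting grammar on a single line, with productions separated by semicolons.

S → 1 | T T | T | ε; R → 2 1 | S | 3 2; T → 1 | 2 S | 2 | 1 R

Nullable set = {R, S, T}.
ε ∈ L(G) since S is nullable, so keep S → ε.
Expand every rule over subsets of its nullable positions: S → T T gives T T | T. T → 2 S gives 2 S | 2.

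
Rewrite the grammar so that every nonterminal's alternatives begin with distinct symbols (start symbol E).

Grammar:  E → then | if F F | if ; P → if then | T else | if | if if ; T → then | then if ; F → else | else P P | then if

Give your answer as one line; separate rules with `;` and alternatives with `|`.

E → then | if E'; P → T else | if P'; T → then T'; F → then if | else F'; E' → F F | ε; P' → then | ε | if; T' → ε | if; F' → ε | P P

E has alternatives sharing prefix 'if': factor to E → if E' with E' → F F | ε.
P has alternatives sharing prefix 'if': factor to P → if P' with P' → then | ε | if.
T has alternatives sharing prefix 'then': factor to T → then T' with T' → ε | if.
F has alternatives sharing prefix 'else': factor to F → else F' with F' → ε | P P.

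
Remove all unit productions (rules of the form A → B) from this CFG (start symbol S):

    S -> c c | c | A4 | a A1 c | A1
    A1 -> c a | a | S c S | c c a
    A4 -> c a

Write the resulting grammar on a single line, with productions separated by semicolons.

Unit pairs: S ⇒* {A1, A4}.
Replace each nonterminal's rules with the union of the non-unit rules of every nonterminal it unit-derives.

S -> c a | a | S c S | c c a | c c | c | a A1 c; A1 -> c a | a | S c S | c c a; A4 -> c a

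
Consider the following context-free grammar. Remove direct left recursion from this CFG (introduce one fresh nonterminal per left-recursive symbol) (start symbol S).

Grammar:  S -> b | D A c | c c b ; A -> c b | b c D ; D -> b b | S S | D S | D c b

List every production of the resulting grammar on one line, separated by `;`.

D is directly left-recursive.
For D: α = {S, c b}, β = {b b, S S}. Rewrite as D → β D' and D' → α D' | ε.

S -> b | D A c | c c b; A -> c b | b c D; D -> b b D' | S S D'; D' -> S D' | c b D' | epsilon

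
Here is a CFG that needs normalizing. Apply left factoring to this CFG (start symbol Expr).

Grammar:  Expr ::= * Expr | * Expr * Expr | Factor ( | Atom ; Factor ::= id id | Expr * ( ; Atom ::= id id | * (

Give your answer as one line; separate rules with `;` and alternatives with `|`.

Expr ::= Factor ( | Atom | * Expr Expr1; Factor ::= id id | Expr * (; Atom ::= id id | * (; Expr1 ::= ε | * Expr

Expr has alternatives sharing prefix '* Expr': factor to Expr → * Expr Expr1 with Expr1 → ε | * Expr.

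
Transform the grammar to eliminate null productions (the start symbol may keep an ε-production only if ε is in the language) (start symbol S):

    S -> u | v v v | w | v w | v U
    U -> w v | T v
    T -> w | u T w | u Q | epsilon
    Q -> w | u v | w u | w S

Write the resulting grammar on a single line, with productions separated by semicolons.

S -> u | v v v | w | v w | v U; U -> w v | T v | v; T -> w | u T w | u w | u Q; Q -> w | u v | w u | w S

Nullable set = {T}.
ε ∉ L(G), so no ε-production is kept.
Expand every rule over subsets of its nullable positions: U → T v gives T v | v. T → u T w gives u T w | u w.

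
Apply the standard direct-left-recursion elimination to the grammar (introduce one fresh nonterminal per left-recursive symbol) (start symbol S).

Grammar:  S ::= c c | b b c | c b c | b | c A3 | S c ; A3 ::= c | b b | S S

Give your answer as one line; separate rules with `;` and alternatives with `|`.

S ::= c c S' | b b c S' | c b c S' | b S' | c A3 S'; A3 ::= c | b b | S S; S' ::= c S' | epsilon

Left recursion appears on S.
For S: α = {c}, β = {c c, b b c, c b c, b, c A3}. Rewrite as S → β S' and S' → α S' | ε.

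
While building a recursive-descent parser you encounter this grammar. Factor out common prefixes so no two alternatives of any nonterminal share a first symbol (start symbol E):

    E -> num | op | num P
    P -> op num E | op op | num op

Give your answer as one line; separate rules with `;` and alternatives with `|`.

E -> op | num E'; P -> num op | op P'; E' -> ε | P; P' -> num E | op

E has alternatives sharing prefix 'num': factor to E → num E' with E' → ε | P.
P has alternatives sharing prefix 'op': factor to P → op P' with P' → num E | op.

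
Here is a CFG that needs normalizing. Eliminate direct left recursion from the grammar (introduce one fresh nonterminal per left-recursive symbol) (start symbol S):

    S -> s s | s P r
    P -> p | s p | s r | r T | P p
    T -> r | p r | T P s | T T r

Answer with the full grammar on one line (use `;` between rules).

S -> s s | s P r; P -> p P' | s p P' | s r P' | r T P'; T -> r T' | p r T'; P' -> p P' | epsilon; T' -> P s T' | T r T' | epsilon

P, T are directly left-recursive.
For P: α = {p}, β = {p, s p, s r, r T}. Rewrite as P → β P' and P' → α P' | ε.
For T: α = {P s, T r}, β = {r, p r}. Rewrite as T → β T' and T' → α T' | ε.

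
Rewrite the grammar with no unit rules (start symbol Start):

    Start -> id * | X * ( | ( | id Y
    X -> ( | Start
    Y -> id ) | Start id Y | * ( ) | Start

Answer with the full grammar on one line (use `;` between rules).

Unit pairs: X ⇒* {Start}; Y ⇒* {Start}.
For each unit pair (A, B), copy every non-unit production of B to A, then drop all unit productions.

Start -> id * | X * ( | ( | id Y; X -> id * | X * ( | ( | id Y; Y -> id * | X * ( | ( | id Y | id ) | Start id Y | * ( )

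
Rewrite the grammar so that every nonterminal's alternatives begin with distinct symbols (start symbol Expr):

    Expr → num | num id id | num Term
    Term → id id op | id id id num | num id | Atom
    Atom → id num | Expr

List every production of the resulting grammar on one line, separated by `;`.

Expr has alternatives sharing prefix 'num': factor to Expr → num Expr1 with Expr1 → ε | id id | Term.
Term has alternatives sharing prefix 'id id': factor to Term → id id Term1 with Term1 → op | id num.

Expr → num Expr1; Term → num id | Atom | id id Term1; Atom → id num | Expr; Expr1 → ε | id id | Term; Term1 → op | id num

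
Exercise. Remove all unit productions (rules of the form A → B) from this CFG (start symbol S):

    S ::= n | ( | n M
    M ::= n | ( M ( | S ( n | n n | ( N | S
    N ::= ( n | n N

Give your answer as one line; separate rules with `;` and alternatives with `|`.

Unit pairs: M ⇒* {S}.
For every A with A ⇒* B via unit rules, add B's non-unit alternatives to A; then delete every rule of the form X → Y.

S ::= n | ( | n M; M ::= n | ( | n M | ( M ( | S ( n | n n | ( N; N ::= ( n | n N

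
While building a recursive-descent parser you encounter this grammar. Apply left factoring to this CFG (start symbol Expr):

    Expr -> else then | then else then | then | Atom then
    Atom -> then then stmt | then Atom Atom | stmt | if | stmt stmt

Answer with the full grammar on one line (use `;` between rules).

Expr has alternatives sharing prefix 'then': factor to Expr → then Expr1 with Expr1 → else then | ε.
Atom has alternatives sharing prefix 'then': factor to Atom → then Atom1 with Atom1 → then stmt | Atom Atom.
Atom has alternatives sharing prefix 'stmt': factor to Atom → stmt Atom2 with Atom2 → ε | stmt.

Expr -> else then | Atom then | then Expr1; Atom -> if | then Atom1 | stmt Atom2; Expr1 -> else then | ε; Atom1 -> then stmt | Atom Atom; Atom2 -> ε | stmt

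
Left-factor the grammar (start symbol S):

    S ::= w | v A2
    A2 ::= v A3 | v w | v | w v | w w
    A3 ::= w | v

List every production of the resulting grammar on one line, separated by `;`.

A2 has alternatives sharing prefix 'v': factor to A2 → v A2' with A2' → A3 | w | ε.
A2 has alternatives sharing prefix 'w': factor to A2 → w A2'' with A2'' → v | w.

S ::= w | v A2; A2 ::= v A2' | w A2''; A3 ::= w | v; A2' ::= A3 | w | ε; A2'' ::= v | w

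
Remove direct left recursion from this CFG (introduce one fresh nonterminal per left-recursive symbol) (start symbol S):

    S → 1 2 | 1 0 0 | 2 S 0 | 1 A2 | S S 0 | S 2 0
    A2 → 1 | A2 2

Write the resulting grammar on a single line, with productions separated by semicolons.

S → 1 2 S' | 1 0 0 S' | 2 S 0 S' | 1 A2 S'; A2 → 1 A2'; S' → S 0 S' | 2 0 S' | ε; A2' → 2 A2' | ε

S, A2 are directly left-recursive.
For S: α = {S 0, 2 0}, β = {1 2, 1 0 0, 2 S 0, 1 A2}. Rewrite as S → β S' and S' → α S' | ε.
For A2: α = {2}, β = {1}. Rewrite as A2 → β A2' and A2' → α A2' | ε.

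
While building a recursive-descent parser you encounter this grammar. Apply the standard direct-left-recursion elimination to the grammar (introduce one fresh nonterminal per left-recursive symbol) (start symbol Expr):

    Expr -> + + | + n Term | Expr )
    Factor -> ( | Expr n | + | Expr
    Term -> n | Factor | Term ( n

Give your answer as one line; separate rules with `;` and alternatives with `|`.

Expr -> + + Expr1 | + n Term Expr1; Factor -> ( | Expr n | + | Expr; Term -> n Term1 | Factor Term1; Expr1 -> ) Expr1 | epsilon; Term1 -> ( n Term1 | epsilon

Expr, Term are directly left-recursive.
For Expr: α = {)}, β = {+ +, + n Term}. Rewrite as Expr → β Expr1 and Expr1 → α Expr1 | ε.
For Term: α = {( n}, β = {n, Factor}. Rewrite as Term → β Term1 and Term1 → α Term1 | ε.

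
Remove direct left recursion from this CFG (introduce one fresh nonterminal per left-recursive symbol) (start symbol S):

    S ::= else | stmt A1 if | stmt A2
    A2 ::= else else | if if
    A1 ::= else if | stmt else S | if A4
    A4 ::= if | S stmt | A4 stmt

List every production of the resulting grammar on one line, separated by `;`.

S ::= else | stmt A1 if | stmt A2; A2 ::= else else | if if; A1 ::= else if | stmt else S | if A4; A4 ::= if A4' | S stmt A4'; A4' ::= stmt A4' | ε

Directly left-recursive nonterminal: A4.
For A4: α = {stmt}, β = {if, S stmt}. Rewrite as A4 → β A4' and A4' → α A4' | ε.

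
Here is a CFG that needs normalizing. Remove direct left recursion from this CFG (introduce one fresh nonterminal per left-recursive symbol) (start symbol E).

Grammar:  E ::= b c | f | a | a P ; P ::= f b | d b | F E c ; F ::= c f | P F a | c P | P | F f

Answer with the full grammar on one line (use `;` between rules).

Left recursion appears on F.
For F: α = {f}, β = {c f, P F a, c P, P}. Rewrite as F → β F' and F' → α F' | ε.

E ::= b c | f | a | a P; P ::= f b | d b | F E c; F ::= c f F' | P F a F' | c P F' | P F'; F' ::= f F' | ε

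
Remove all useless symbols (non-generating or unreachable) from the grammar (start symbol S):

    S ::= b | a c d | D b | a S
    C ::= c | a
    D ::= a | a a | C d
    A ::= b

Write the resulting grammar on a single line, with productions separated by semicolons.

Generating nonterminals: {A, C, D, S}.
Reachable from S after that: {C, D, S}.
Removed useless symbols: {A} and every production mentioning them.

S ::= b | a c d | D b | a S; C ::= c | a; D ::= a | a a | C d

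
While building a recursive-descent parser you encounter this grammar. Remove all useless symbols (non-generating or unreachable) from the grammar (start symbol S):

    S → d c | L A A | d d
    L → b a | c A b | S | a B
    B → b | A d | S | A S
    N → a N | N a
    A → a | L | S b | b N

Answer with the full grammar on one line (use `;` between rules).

S → d c | L A A | d d; L → b a | c A b | S | a B; B → b | A d | S | A S; A → a | L | S b

Generating nonterminals: {A, B, L, S}.
Reachable from S after that: {A, B, L, S}.
Removed useless symbols: {N} and every production mentioning them.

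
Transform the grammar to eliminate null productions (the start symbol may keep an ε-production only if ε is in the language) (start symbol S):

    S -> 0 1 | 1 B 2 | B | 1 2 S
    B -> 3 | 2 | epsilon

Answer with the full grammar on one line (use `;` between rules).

S -> 0 1 | 1 B 2 | 1 2 | B | 1 2 S | epsilon; B -> 3 | 2

Nullable set = {B, S}.
ε ∈ L(G) since S is nullable, so keep S → ε.
Expand every rule over subsets of its nullable positions: S → 1 B 2 gives 1 B 2 | 1 2.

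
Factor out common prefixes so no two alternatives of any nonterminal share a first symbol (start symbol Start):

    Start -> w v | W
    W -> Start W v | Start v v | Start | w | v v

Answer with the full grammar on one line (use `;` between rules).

W has alternatives sharing prefix 'Start': factor to W → Start W1 with W1 → W v | v v | ε.

Start -> w v | W; W -> w | v v | Start W1; W1 -> W v | v v | eps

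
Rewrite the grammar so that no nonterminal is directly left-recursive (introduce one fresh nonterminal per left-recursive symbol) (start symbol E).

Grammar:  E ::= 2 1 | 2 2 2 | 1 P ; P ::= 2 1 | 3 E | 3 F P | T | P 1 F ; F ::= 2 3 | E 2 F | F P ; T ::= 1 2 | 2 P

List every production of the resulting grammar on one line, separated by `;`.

E ::= 2 1 | 2 2 2 | 1 P; P ::= 2 1 P' | 3 E P' | 3 F P P' | T P'; F ::= 2 3 F' | E 2 F F'; T ::= 1 2 | 2 P; P' ::= 1 F P' | epsilon; F' ::= P F' | epsilon

Directly left-recursive nonterminals: P, F.
For P: α = {1 F}, β = {2 1, 3 E, 3 F P, T}. Rewrite as P → β P' and P' → α P' | ε.
For F: α = {P}, β = {2 3, E 2 F}. Rewrite as F → β F' and F' → α F' | ε.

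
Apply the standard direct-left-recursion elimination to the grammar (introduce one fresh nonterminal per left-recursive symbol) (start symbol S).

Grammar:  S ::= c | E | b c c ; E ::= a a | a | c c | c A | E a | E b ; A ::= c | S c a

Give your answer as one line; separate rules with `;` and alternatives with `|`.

S ::= c | E | b c c; E ::= a a E' | a E' | c c E' | c A E'; A ::= c | S c a; E' ::= a E' | b E' | ε

E is directly left-recursive.
For E: α = {a, b}, β = {a a, a, c c, c A}. Rewrite as E → β E' and E' → α E' | ε.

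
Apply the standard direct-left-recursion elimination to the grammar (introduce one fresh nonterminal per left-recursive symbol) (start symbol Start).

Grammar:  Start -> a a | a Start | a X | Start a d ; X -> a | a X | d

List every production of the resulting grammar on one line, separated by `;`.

Left recursion appears on Start.
For Start: α = {a d}, β = {a a, a Start, a X}. Rewrite as Start → β Start1 and Start1 → α Start1 | ε.

Start -> a a Start1 | a Start Start1 | a X Start1; X -> a | a X | d; Start1 -> a d Start1 | ε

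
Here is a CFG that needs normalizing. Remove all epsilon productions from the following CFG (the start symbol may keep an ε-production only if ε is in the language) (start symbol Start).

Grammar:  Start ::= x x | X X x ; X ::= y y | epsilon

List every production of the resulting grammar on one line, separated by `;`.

Start ::= x x | X X x | X x | x; X ::= y y

Nullable set = {X}.
ε ∉ L(G), so no ε-production is kept.
Add the nullable-subset variants: Start → X X x gives X X x | X x | x.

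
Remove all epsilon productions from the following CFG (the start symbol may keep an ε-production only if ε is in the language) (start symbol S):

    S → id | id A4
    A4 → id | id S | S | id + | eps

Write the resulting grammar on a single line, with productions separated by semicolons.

The nullable symbols are {A4}.
ε ∉ L(G), so no ε-production is kept.

S → id | id A4; A4 → id | id S | S | id +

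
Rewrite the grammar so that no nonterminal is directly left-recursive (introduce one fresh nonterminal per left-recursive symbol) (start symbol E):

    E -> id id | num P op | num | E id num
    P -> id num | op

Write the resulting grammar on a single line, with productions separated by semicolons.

E -> id id E' | num P op E' | num E'; P -> id num | op; E' -> id num E' | ε

Left recursion appears on E.
For E: α = {id num}, β = {id id, num P op, num}. Rewrite as E → β E' and E' → α E' | ε.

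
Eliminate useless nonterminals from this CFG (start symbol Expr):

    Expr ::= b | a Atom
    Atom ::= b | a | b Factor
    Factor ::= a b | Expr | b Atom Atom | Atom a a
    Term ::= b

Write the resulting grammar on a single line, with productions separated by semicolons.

Expr ::= b | a Atom; Atom ::= b | a | b Factor; Factor ::= a b | Expr | b Atom Atom | Atom a a

Generating nonterminals: {Atom, Expr, Factor, Term}.
Reachable from Expr after that: {Atom, Expr, Factor}.
Removed useless symbols: {Term} and every production mentioning them.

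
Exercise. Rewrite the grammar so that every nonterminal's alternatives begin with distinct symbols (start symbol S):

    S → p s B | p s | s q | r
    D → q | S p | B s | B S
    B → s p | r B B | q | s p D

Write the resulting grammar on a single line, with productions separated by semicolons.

S → s q | r | p s S'; D → q | S p | B D'; B → r B B | q | s p B'; S' → B | ε; D' → s | S; B' → ε | D

S has alternatives sharing prefix 'p s': factor to S → p s S' with S' → B | ε.
D has alternatives sharing prefix 'B': factor to D → B D' with D' → s | S.
B has alternatives sharing prefix 's p': factor to B → s p B' with B' → ε | D.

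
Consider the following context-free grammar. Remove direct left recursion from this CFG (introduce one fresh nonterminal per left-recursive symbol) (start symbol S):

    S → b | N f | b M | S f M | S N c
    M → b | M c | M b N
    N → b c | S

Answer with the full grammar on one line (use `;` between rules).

S → b S' | N f S' | b M S'; M → b M'; N → b c | S; S' → f M S' | N c S' | ε; M' → c M' | b N M' | ε

S, M are directly left-recursive.
For S: α = {f M, N c}, β = {b, N f, b M}. Rewrite as S → β S' and S' → α S' | ε.
For M: α = {c, b N}, β = {b}. Rewrite as M → β M' and M' → α M' | ε.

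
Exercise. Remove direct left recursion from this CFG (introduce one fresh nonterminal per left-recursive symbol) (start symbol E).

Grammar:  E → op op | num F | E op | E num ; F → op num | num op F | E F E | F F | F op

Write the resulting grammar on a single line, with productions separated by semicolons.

Left recursion appears on E, F.
For E: α = {op, num}, β = {op op, num F}. Rewrite as E → β E' and E' → α E' | ε.
For F: α = {F, op}, β = {op num, num op F, E F E}. Rewrite as F → β F' and F' → α F' | ε.

E → op op E' | num F E'; F → op num F' | num op F F' | E F E F'; E' → op E' | num E' | ε; F' → F F' | op F' | ε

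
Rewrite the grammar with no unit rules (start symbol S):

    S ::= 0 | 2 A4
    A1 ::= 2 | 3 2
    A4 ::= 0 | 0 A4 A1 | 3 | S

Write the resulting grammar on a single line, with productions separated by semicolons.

Unit pairs: A4 ⇒* {S}.
Replace each nonterminal's rules with the union of the non-unit rules of every nonterminal it unit-derives.

S ::= 0 | 2 A4; A1 ::= 2 | 3 2; A4 ::= 0 | 0 A4 A1 | 3 | 2 A4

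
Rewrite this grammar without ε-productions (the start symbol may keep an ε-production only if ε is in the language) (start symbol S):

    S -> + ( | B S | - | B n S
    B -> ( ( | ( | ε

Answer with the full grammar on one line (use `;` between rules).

S -> + ( | B S | - | B n S | n S; B -> ( ( | (

Nullable set = {B}.
ε ∉ L(G), so no ε-production is kept.
For each production, add variants omitting each subset of nullable occurrences: S → B n S gives B n S | n S.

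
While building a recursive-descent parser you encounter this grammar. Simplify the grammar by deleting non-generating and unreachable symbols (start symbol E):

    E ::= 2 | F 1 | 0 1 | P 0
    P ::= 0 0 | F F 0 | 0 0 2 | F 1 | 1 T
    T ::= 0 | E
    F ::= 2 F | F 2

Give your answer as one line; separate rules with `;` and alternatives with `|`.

E ::= 2 | 0 1 | P 0; P ::= 0 0 | 0 0 2 | 1 T; T ::= 0 | E

Generating nonterminals: {E, P, T}.
Reachable from E after that: {E, P, T}.
Removed useless symbols: {F} and every production mentioning them.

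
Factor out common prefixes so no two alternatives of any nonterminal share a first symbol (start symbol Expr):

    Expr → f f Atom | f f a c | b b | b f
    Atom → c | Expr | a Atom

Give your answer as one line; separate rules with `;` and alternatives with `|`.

Expr → f f Expr1 | b Expr2; Atom → c | Expr | a Atom; Expr1 → Atom | a c; Expr2 → b | f

Expr has alternatives sharing prefix 'f f': factor to Expr → f f Expr1 with Expr1 → Atom | a c.
Expr has alternatives sharing prefix 'b': factor to Expr → b Expr2 with Expr2 → b | f.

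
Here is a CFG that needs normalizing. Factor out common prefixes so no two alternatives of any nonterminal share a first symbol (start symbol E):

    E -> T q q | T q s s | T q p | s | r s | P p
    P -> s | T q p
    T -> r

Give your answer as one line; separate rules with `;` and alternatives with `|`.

E -> s | r s | P p | T q E'; P -> s | T q p; T -> r; E' -> q | s s | p

E has alternatives sharing prefix 'T q': factor to E → T q E' with E' → q | s s | p.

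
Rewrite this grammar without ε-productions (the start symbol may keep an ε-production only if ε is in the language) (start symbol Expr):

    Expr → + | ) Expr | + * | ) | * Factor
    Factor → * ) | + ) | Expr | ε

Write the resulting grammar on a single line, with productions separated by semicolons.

Expr → + | ) Expr | + * | ) | * Factor | *; Factor → * ) | + ) | Expr

The nullable symbols are {Factor}.
ε ∉ L(G), so no ε-production is kept.
Add the nullable-subset variants: Expr → * Factor gives * Factor | *.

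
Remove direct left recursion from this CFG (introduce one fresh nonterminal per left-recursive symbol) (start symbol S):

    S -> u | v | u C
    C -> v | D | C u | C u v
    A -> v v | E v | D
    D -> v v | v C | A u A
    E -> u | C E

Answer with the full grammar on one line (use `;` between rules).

Left recursion appears on C.
For C: α = {u, u v}, β = {v, D}. Rewrite as C → β C' and C' → α C' | ε.

S -> u | v | u C; C -> v C' | D C'; A -> v v | E v | D; D -> v v | v C | A u A; E -> u | C E; C' -> u C' | u v C' | ε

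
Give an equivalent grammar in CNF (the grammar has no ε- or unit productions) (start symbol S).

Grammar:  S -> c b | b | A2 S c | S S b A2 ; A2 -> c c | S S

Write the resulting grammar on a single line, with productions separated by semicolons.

Introduce a nonterminal for each terminal appearing in a rule of length ≥ 2: X1 → c, X2 → b.
Binarize each right-hand side of length ≥ 3 by chaining fresh nonterminals (Y1, Y2, …): affected rules were S → A2 S X1; S → S S X2 A2.

S -> X1 X2 | b | A2 Y1 | S Y2; A2 -> X1 X1 | S S; X1 -> c; X2 -> b; Y1 -> S X1; Y2 -> S Y3; Y3 -> X2 A2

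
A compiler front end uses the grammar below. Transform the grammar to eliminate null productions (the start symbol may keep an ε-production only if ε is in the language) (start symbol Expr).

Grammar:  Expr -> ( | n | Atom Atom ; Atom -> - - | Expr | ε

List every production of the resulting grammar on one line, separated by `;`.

Nullable set = {Atom, Expr}.
ε ∈ L(G) since Expr is nullable, so keep Expr → ε.
For each production, add variants omitting each subset of nullable occurrences: Expr → Atom Atom gives Atom Atom | Atom.

Expr -> ( | n | Atom Atom | Atom | ε; Atom -> - - | Expr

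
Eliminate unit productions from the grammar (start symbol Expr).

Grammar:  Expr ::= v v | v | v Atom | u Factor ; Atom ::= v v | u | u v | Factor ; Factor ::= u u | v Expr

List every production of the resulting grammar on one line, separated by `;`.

Expr ::= v v | v | v Atom | u Factor; Atom ::= v v | u | u v | u u | v Expr; Factor ::= u u | v Expr

Unit pairs: Atom ⇒* {Factor}.
Replace each nonterminal's rules with the union of the non-unit rules of every nonterminal it unit-derives.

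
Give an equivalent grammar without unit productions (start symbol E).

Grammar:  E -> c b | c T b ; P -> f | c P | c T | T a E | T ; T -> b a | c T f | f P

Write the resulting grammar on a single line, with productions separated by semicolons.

E -> c b | c T b; P -> f | c P | c T | T a E | b a | c T f | f P; T -> b a | c T f | f P

Unit pairs: P ⇒* {T}.
Replace each nonterminal's rules with the union of the non-unit rules of every nonterminal it unit-derives.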